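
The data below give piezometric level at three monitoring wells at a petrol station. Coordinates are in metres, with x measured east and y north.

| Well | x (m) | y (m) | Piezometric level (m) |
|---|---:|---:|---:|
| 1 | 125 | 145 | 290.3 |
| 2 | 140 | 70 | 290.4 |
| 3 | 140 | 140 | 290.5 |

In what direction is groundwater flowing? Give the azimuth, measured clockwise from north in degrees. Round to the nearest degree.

Taking 1 as reference: 2−1 = (15, -75, +0.1); 3−1 = (15, -5, +0.2).
Determinant of the coordinate differences = 15·(-5) − 15·(-75) = 1050.
∂h/∂x = [(+0.1)·(-5) − (+0.2)·(-75)] / 1050 = +0.01381
∂h/∂y = [15·(+0.2) − 15·(+0.1)] / 1050 = +0.001429
Flow direction (−∇h) has components (-0.01381 E, -0.001429 N).
Azimuth = atan2(E, N) = atan2(-0.01381, -0.001429) = 264.1° ≈ 264°.

264°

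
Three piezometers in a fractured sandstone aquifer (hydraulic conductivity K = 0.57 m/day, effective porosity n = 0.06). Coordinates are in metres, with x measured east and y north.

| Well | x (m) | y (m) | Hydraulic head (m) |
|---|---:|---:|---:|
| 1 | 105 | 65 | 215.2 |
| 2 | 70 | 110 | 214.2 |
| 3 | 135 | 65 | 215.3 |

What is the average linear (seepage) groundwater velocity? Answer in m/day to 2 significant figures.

0.19 m/day

Differences from 1: to 2 (Δx, Δy, Δh) = (-35, 45, -1.0); to 3 = (30, 0, +0.1).
Determinant of the coordinate differences = (-35)·0 − 30·45 = -1350.
∂h/∂x = [(-1.0)·0 − (+0.1)·45] / -1350 = +0.003333
∂h/∂y = [(-35)·(+0.1) − 30·(-1.0)] / -1350 = -0.01963
|∇h| = √(0.003333² + -0.01963²) = 0.01991
Seepage velocity v = K·i/n = 0.57 × 0.01991 / 0.06 = 0.1891 m/day.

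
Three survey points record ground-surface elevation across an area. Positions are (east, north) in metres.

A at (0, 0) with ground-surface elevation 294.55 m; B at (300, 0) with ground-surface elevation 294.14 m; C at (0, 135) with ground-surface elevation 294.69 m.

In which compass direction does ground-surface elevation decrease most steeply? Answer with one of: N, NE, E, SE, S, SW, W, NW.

∂z/∂x = (294.14 − 294.55) / (300 − 0) = -0.001367
∂z/∂y = (294.69 − 294.55) / (135 − 0) = +0.001037
Steepest decrease is along −∇f = (+0.001367 E, -0.001037 N) → southeast.

SE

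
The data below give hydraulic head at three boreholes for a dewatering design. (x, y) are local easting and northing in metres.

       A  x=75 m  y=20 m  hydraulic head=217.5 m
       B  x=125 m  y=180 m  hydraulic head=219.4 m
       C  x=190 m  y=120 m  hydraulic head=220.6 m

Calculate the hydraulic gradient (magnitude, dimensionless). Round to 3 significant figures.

0.0233

Three-point gradient (reference A): Δ to B = (50, 160, +1.9), Δ to C = (115, 100, +3.1).
∂h/∂x = +0.02284, ∂h/∂y = +0.004739 (det = -13400).
|∇h| = √(0.02284² + 0.004739²) = 0.02333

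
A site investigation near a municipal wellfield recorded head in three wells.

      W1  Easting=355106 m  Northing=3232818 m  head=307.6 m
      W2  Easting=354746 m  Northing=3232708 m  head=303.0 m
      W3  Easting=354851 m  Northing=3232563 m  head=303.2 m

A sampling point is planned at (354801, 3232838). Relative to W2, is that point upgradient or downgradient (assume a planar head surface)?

Differences from W1: to W2 (Δx, Δy, Δh) = (-360, -110, -4.6); to W3 = (-255, -255, -4.4).
Solve a·Δx + b·Δy = Δh: det = (-360)·(-255) − (-255)·(-110) = 63750.
∂h/∂x = [(-4.6)·(-255) − (-4.4)·(-110)] / 63750 = +0.01081
∂h/∂y = [(-360)·(-4.4) − (-255)·(-4.6)] / 63750 = +0.006447
Head at (354801, 3232838) = 307.6 + (+0.01081)·(-305) + (+0.006447)·(20) = 304.43 m.
That is higher than the 303.0 m at W2, so the point is upgradient.

upgradient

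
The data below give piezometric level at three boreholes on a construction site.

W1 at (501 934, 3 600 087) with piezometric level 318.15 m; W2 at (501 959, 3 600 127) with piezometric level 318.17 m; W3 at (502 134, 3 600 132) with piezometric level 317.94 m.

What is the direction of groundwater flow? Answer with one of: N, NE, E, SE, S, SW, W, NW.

SE

Taking W1 as reference: W2−W1 = (25, 40, +0.02); W3−W1 = (200, 45, -0.21).
Determinant of the coordinate differences = 25·45 − 200·40 = -6875.
∂h/∂x = [(+0.02)·45 − (-0.21)·40] / -6875 = -0.001353
∂h/∂y = [25·(-0.21) − 200·(+0.02)] / -6875 = +0.001345
Flow = −∇h = (+0.001353 east, -0.001345 north), which points southeast.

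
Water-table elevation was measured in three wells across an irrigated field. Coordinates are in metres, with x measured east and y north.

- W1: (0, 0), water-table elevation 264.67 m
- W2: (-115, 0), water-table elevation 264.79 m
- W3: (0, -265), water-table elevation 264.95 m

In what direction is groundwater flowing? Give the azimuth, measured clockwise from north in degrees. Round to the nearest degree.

∂h/∂x = (264.79 − 264.67) / (-115 − 0) = -0.001043
∂h/∂y = (264.95 − 264.67) / (-265 − 0) = -0.001057
Flow direction (−∇h) has components (+0.001043 E, +0.001057 N).
Azimuth = atan2(E, N) = atan2(+0.001043, +0.001057) = 44.6° ≈ 045°.

045°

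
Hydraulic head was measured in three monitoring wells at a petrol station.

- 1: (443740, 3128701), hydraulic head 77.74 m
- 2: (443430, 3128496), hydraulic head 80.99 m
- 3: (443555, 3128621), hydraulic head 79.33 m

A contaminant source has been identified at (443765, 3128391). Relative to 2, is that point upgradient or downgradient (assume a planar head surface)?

Taking 1 as reference: 2−1 = (-310, -205, +3.25); 3−1 = (-185, -80, +1.59).
Solve a·Δx + b·Δy = Δh: det = (-310)·(-80) − (-185)·(-205) = -13125.
∂h/∂x = [(+3.25)·(-80) − (+1.59)·(-205)] / -13125 = -0.005025
∂h/∂y = [(-310)·(+1.59) − (-185)·(+3.25)] / -13125 = -0.008255
Head at (443765, 3128391) = 77.74 + (-0.005025)·(25) + (-0.008255)·(-310) = 80.17 m.
That is lower than the 80.99 m at 2, so the point is downgradient.

downgradient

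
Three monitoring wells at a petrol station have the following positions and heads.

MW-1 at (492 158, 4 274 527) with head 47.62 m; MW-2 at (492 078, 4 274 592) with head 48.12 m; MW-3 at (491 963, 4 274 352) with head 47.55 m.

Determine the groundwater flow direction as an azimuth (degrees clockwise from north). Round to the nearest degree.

Three-point gradient (reference MW-1): Δ to MW-2 = (-80, 65, +0.50), Δ to MW-3 = (-195, -175, -0.07).
∂h/∂x = -0.003110, ∂h/∂y = +0.003865 (det = 26675).
Flow direction (−∇h) has components (+0.003110 E, -0.003865 N).
Azimuth = atan2(E, N) = atan2(+0.003110, -0.003865) = 141.2° ≈ 141°.

141°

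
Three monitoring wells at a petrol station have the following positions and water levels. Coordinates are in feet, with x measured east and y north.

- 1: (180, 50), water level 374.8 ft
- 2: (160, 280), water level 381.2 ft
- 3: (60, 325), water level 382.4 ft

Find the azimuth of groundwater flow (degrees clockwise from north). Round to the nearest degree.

181°

Taking 1 as reference: 2−1 = (-20, 230, +6.4); 3−1 = (-120, 275, +7.6).
Determinant of the coordinate differences = (-20)·275 − (-120)·230 = 22100.
∂h/∂x = [(+6.4)·275 − (+7.6)·230] / 22100 = +0.0005430
∂h/∂y = [(-20)·(+7.6) − (-120)·(+6.4)] / 22100 = +0.02787
Flow direction (−∇h) has components (-0.0005430 E, -0.02787 N).
Azimuth = atan2(E, N) = atan2(-0.0005430, -0.02787) = 181.1° ≈ 181°.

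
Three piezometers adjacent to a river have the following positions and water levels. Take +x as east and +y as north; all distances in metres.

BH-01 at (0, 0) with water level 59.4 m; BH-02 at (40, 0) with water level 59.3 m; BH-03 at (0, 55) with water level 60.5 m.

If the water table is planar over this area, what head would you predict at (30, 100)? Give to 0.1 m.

61.3 m

∂h/∂x = (59.3 − 59.4) / (40 − 0) = -0.002500
∂h/∂y = (60.5 − 59.4) / (55 − 0) = +0.02000
h(30, 100) = 59.4 + (-0.002500)·(30) + (+0.02000)·(100) = 59.4 -0.075 +2.000 = 61.325 m.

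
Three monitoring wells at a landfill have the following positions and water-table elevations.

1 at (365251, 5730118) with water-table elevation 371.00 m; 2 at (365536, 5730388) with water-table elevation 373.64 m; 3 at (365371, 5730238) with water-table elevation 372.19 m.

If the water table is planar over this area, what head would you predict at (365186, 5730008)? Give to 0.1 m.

Taking 1 as reference: 2−1 = (285, 270, +2.64); 3−1 = (120, 120, +1.19).
Determinant of the coordinate differences = 285·120 − 120·270 = 1800.
∂h/∂x = [(+2.64)·120 − (+1.19)·270] / 1800 = -0.002500
∂h/∂y = [285·(+1.19) − 120·(+2.64)] / 1800 = +0.01242
h(365186, 5730008) = 371.00 + (-0.002500)·(-65) + (+0.01242)·(-110) = 371.00 +0.163 -1.366 = 369.797 m.

369.8 m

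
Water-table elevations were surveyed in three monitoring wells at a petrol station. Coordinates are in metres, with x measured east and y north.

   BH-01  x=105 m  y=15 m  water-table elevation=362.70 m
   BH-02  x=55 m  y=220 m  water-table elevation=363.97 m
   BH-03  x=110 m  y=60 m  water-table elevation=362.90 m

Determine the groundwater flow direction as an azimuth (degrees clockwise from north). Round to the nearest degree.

135°

Differences from BH-01: to BH-02 (Δx, Δy, Δh) = (-50, 205, +1.27); to BH-03 = (5, 45, +0.20).
Determinant of the coordinate differences = (-50)·45 − 5·205 = -3275.
∂h/∂x = [(+1.27)·45 − (+0.20)·205] / -3275 = -0.004931
∂h/∂y = [(-50)·(+0.20) − 5·(+1.27)] / -3275 = +0.004992
Flow direction (−∇h) has components (+0.004931 E, -0.004992 N).
Azimuth = atan2(E, N) = atan2(+0.004931, -0.004992) = 135.4° ≈ 135°.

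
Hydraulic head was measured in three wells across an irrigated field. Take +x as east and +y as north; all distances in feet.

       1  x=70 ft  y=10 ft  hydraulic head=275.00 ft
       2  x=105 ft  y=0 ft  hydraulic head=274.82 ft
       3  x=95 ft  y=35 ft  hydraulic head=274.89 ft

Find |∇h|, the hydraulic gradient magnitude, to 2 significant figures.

0.0050

Taking 1 as reference: 2−1 = (35, -10, -0.18); 3−1 = (25, 25, -0.11).
Determinant of the coordinate differences = 35·25 − 25·(-10) = 1125.
∂h/∂x = [(-0.18)·25 − (-0.11)·(-10)] / 1125 = -0.004978
∂h/∂y = [35·(-0.11) − 25·(-0.18)] / 1125 = +0.0005778
|∇h| = √(-0.004978² + 0.0005778²) = 0.005011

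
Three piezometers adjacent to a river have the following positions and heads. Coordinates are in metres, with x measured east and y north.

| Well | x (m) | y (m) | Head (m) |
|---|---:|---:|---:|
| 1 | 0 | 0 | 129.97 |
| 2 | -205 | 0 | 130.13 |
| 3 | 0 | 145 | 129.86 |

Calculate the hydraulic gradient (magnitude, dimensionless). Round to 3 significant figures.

0.00109

∂h/∂x = (130.13 − 129.97) / (-205 − 0) = -0.0007805
∂h/∂y = (129.86 − 129.97) / (145 − 0) = -0.0007586
|∇h| = √(-0.0007805² + -0.0007586²) = 0.001088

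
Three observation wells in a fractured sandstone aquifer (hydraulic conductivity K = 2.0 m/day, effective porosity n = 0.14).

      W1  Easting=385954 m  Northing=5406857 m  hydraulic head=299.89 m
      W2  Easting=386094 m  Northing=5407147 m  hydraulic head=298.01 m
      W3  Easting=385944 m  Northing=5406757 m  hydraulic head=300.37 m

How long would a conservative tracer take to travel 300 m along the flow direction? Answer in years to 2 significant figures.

Taking W1 as reference: W2−W1 = (140, 290, -1.88); W3−W1 = (-10, -100, +0.48).
Determinant of the coordinate differences = 140·(-100) − (-10)·290 = -11100.
∂h/∂x = [(-1.88)·(-100) − (+0.48)·290] / -11100 = -0.004396
∂h/∂y = [140·(+0.48) − (-10)·(-1.88)] / -11100 = -0.004360
|∇h| = √(-0.004396² + -0.004360²) = 0.006191
Seepage velocity v = K·i/n = 2.0 × 0.006191 / 0.14 = 0.08844 m/day.
t = 300 / 0.08844 = 3392 days = 9.29 years.

9.3 years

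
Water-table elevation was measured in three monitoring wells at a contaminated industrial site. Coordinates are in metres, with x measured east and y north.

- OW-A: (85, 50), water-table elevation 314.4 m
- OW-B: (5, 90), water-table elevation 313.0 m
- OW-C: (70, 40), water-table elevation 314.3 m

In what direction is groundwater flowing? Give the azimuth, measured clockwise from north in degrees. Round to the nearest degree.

Taking OW-A as reference: OW-B−OW-A = (-80, 40, -1.4); OW-C−OW-A = (-15, -10, -0.1).
Determinant of the coordinate differences = (-80)·(-10) − (-15)·40 = 1400.
∂h/∂x = [(-1.4)·(-10) − (-0.1)·40] / 1400 = +0.01286
∂h/∂y = [(-80)·(-0.1) − (-15)·(-1.4)] / 1400 = -0.009286
Flow direction (−∇h) has components (-0.01286 E, +0.009286 N).
Azimuth = atan2(E, N) = atan2(-0.01286, +0.009286) = 305.8° ≈ 306°.

306°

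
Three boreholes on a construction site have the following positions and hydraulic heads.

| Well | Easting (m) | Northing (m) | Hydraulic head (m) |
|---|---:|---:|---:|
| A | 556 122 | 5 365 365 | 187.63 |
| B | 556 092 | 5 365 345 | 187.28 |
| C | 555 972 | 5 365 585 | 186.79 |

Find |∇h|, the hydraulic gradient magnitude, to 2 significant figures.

With h = a·x + b·y + c and A as origin, the differences give:
  (-30)·a + (-20)·b = -0.35
  (-150)·a + 220·b = -0.84
Eliminate b (×220 and ×(-20), subtract): -9600·a = -93.800 → a = ∂h/∂x = +0.009771
Back-substitute: b = ∂h/∂y = +0.002844.
|∇h| = √(0.009771² + 0.002844²) = 0.01018

0.010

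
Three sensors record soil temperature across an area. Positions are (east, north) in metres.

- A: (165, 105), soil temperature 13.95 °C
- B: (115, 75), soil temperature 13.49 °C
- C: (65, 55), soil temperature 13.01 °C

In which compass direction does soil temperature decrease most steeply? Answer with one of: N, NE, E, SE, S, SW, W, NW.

With T = a·x + b·y + c and A as origin, the differences give:
  (-50)·a + (-30)·b = -0.46
  (-100)·a + (-50)·b = -0.94
Eliminate b (×(-50) and ×(-30), subtract): -500·a = -5.200 → a = ∂T/∂x = +0.01040
Back-substitute: b = ∂T/∂y = -0.002000.
Steepest decrease is along −∇f = (-0.01040 E, +0.002000 N) → west.

W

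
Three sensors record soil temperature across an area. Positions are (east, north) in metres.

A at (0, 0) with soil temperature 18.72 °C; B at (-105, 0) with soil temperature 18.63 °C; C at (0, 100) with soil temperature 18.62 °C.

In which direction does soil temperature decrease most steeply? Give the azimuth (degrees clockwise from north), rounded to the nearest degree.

∂T/∂x = (18.63 − 18.72) / (-105 − 0) = +0.0008571
∂T/∂y = (18.62 − 18.72) / (100 − 0) = -0.0010000
Steepest decrease is along −∇f: components (-0.0008571 E, +0.0010000 N).
Azimuth = atan2(-0.0008571, +0.0010000) = 319.4° ≈ 319°.

319°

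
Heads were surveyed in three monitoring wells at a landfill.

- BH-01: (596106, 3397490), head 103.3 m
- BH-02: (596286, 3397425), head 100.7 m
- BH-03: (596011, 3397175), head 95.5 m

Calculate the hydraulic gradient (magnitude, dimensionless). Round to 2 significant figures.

0.027

Differences from BH-01: to BH-02 (Δx, Δy, Δh) = (180, -65, -2.6); to BH-03 = (-95, -315, -7.8).
Solve a·Δx + b·Δy = Δh: det = 180·(-315) − (-95)·(-65) = -62875.
∂h/∂x = [(-2.6)·(-315) − (-7.8)·(-65)] / -62875 = -0.004962
∂h/∂y = [180·(-7.8) − (-95)·(-2.6)] / -62875 = +0.02626
|∇h| = √(-0.004962² + 0.02626²) = 0.02672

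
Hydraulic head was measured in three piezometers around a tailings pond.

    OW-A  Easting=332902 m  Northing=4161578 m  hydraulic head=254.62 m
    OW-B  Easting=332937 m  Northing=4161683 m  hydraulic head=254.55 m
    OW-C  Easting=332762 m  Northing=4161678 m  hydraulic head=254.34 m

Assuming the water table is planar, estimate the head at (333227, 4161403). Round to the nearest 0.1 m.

Differences from OW-A: to OW-B (Δx, Δy, Δh) = (35, 105, -0.07); to OW-C = (-140, 100, -0.28).
Determinant of the coordinate differences = 35·100 − (-140)·105 = 18200.
∂h/∂x = [(-0.07)·100 − (-0.28)·105] / 18200 = +0.001231
∂h/∂y = [35·(-0.28) − (-140)·(-0.07)] / 18200 = -0.001077
h(333227, 4161403) = 254.62 + (+0.001231)·(325) + (-0.001077)·(-175) = 254.62 +0.400 +0.188 = 255.208 m.

255.2 m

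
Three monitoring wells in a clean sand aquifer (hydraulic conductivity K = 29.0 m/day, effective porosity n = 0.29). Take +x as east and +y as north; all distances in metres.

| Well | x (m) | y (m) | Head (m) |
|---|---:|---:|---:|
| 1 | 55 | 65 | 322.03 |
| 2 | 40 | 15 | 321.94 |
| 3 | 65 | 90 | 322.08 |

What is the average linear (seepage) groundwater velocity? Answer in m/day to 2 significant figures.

0.23 m/day

Differences from 1: to 2 (Δx, Δy, Δh) = (-15, -50, -0.09); to 3 = (10, 25, +0.05).
Determinant of the coordinate differences = (-15)·25 − 10·(-50) = 125.
∂h/∂x = [(-0.09)·25 − (+0.05)·(-50)] / 125 = +0.002000
∂h/∂y = [(-15)·(+0.05) − 10·(-0.09)] / 125 = +0.001200
|∇h| = √(0.002000² + 0.001200²) = 0.002332
Seepage velocity v = K·i/n = 29.0 × 0.002332 / 0.29 = 0.2332 m/day.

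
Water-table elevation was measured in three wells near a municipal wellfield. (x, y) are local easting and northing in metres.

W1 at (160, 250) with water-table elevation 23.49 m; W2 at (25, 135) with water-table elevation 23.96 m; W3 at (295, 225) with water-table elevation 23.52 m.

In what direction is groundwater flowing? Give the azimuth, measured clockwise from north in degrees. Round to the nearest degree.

007°

Differences from W1: to W2 (Δx, Δy, Δh) = (-135, -115, +0.47); to W3 = (135, -25, +0.03).
Solve a·Δx + b·Δy = Δh: det = (-135)·(-25) − 135·(-115) = 18900.
∂h/∂x = [(+0.47)·(-25) − (+0.03)·(-115)] / 18900 = -0.0004392
∂h/∂y = [(-135)·(+0.03) − 135·(+0.47)] / 18900 = -0.003571
Flow direction (−∇h) has components (+0.0004392 E, +0.003571 N).
Azimuth = atan2(E, N) = atan2(+0.0004392, +0.003571) = 7.0° ≈ 007°.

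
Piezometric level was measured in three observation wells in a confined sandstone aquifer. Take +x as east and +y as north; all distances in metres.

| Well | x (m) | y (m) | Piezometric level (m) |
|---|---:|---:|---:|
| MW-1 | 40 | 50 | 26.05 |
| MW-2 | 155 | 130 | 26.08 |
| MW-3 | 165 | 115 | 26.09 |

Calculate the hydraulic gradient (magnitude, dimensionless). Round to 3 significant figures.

With h = a·x + b·y + c and MW-1 as origin, the differences give:
  115·a + 80·b = +0.03
  125·a + 65·b = +0.04
Eliminate b (×65 and ×80, subtract): -2525·a = -1.250 → a = ∂h/∂x = +0.0004950
Back-substitute: b = ∂h/∂y = -0.0003366.
|∇h| = √(0.0004950² + -0.0003366²) = 0.0005986

0.000599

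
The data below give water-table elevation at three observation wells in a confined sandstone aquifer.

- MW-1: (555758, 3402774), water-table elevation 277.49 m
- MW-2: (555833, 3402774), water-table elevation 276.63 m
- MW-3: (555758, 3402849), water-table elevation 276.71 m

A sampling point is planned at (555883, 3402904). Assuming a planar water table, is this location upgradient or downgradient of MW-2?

∂h/∂x = (276.63 − 277.49) / (555833 − 555758) = -0.01147
∂h/∂y = (276.71 − 277.49) / (3402849 − 3402774) = -0.01040
Head at (555883, 3402904) = 277.49 + (-0.01147)·(125) + (-0.01040)·(130) = 274.70 m.
That is lower than the 276.63 m at MW-2, so the point is downgradient.

downgradient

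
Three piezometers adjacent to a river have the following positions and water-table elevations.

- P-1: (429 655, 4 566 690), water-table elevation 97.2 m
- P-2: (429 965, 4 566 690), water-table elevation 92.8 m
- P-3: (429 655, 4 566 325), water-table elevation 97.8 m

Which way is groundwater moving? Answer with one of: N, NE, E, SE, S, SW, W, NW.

E

∂h/∂x = (92.8 − 97.2) / (429965 − 429655) = -0.01419
∂h/∂y = (97.8 − 97.2) / (4566325 − 4566690) = -0.001644
Flow = −∇h = (+0.01419 east, +0.001644 north), which points east.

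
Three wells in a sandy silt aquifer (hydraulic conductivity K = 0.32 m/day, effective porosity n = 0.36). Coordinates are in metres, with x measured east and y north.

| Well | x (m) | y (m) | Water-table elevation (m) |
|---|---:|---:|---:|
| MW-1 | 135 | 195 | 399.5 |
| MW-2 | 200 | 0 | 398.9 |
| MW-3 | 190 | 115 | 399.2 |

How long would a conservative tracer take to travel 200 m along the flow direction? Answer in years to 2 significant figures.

200 years

Taking MW-1 as reference: MW-2−MW-1 = (65, -195, -0.6); MW-3−MW-1 = (55, -80, -0.3).
Determinant of the coordinate differences = 65·(-80) − 55·(-195) = 5525.
∂h/∂x = [(-0.6)·(-80) − (-0.3)·(-195)] / 5525 = -0.001900
∂h/∂y = [65·(-0.3) − 55·(-0.6)] / 5525 = +0.002443
|∇h| = √(-0.001900² + 0.002443²) = 0.003095
Seepage velocity v = K·i/n = 0.32 × 0.003095 / 0.36 = 0.002751 m/day.
t = 200 / 0.002751 = 7.27e+04 days = 199 years.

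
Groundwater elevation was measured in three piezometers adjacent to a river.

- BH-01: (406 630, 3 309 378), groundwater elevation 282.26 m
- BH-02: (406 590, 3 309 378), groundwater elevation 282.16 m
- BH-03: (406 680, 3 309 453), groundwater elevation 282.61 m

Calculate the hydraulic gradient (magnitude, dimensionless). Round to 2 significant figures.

Differences from BH-01: to BH-02 (Δx, Δy, Δh) = (-40, 0, -0.10); to BH-03 = (50, 75, +0.35).
Determinant of the coordinate differences = (-40)·75 − 50·0 = -3000.
∂h/∂x = [(-0.10)·75 − (+0.35)·0] / -3000 = +0.002500
∂h/∂y = [(-40)·(+0.35) − 50·(-0.10)] / -3000 = +0.003000
|∇h| = √(0.002500² + 0.003000²) = 0.003905

0.0039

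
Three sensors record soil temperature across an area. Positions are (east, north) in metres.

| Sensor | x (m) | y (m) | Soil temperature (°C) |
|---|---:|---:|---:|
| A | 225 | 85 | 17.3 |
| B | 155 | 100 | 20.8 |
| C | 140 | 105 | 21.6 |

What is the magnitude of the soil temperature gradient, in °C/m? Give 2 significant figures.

0.052 °C/m

Three-point gradient (reference A): Δ to B = (-70, 15, +3.5), Δ to C = (-85, 20, +4.3).
∂T/∂x = -0.04400, ∂T/∂y = +0.02800 (det = -125).
|∇f| = √(-0.04400² + 0.02800²) = 0.05215 °C/m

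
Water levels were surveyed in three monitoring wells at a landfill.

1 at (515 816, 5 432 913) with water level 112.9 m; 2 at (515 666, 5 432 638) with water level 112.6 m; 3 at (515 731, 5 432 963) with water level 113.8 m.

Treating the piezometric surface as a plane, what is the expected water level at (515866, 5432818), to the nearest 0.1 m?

112.0 m

With h = a·x + b·y + c and 1 as origin, the differences give:
  (-150)·a + (-275)·b = -0.3
  (-85)·a + 50·b = +0.9
Eliminate b (×50 and ×(-275), subtract): -30875·a = 232.50 → a = ∂h/∂x = -0.007530
Back-substitute: b = ∂h/∂y = +0.005198.
h(515866, 5432818) = 112.9 + (-0.007530)·(50) + (+0.005198)·(-95) = 112.9 -0.377 -0.494 = 112.030 m.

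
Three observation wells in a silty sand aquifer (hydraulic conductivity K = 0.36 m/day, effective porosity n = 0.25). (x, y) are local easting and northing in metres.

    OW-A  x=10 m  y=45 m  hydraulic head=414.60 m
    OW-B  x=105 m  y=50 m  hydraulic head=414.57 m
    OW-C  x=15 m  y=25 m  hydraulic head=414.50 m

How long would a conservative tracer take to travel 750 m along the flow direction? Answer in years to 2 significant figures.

With h = a·x + b·y + c and OW-A as origin, the differences give:
  95·a + 5·b = -0.03
  5·a + (-20)·b = -0.10
Eliminate b (×(-20) and ×5, subtract): -1925·a = 1.100 → a = ∂h/∂x = -0.0005714
Back-substitute: b = ∂h/∂y = +0.004857.
|∇h| = √(-0.0005714² + 0.004857²) = 0.00489
Seepage velocity v = K·i/n = 0.36 × 0.00489 / 0.25 = 0.007042 m/day.
t = 750 / 0.007042 = 1.065e+05 days = 292 years.

290 years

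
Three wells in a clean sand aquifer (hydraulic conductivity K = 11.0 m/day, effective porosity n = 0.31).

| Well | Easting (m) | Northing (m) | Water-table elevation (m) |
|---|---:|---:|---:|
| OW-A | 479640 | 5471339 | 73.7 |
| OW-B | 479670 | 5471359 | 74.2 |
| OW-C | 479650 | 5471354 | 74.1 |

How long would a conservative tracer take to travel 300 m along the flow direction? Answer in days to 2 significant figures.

300 days

Differences from OW-A: to OW-B (Δx, Δy, Δh) = (30, 20, +0.5); to OW-C = (10, 15, +0.4).
Determinant of the coordinate differences = 30·15 − 10·20 = 250.
∂h/∂x = [(+0.5)·15 − (+0.4)·20] / 250 = -0.002000
∂h/∂y = [30·(+0.4) − 10·(+0.5)] / 250 = +0.02800
|∇h| = √(-0.002000² + 0.02800²) = 0.02807
Seepage velocity v = K·i/n = 11.0 × 0.02807 / 0.31 = 0.996 m/day.
t = 300 / 0.996 = 301.2 days.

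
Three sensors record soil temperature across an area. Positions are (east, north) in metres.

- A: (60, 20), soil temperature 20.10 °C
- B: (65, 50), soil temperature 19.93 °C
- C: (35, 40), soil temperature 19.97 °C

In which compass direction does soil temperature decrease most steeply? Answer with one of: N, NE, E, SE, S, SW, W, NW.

N

Three-point gradient (reference A): Δ to B = (5, 30, -0.17), Δ to C = (-25, 20, -0.13).
∂T/∂x = +0.0005882, ∂T/∂y = -0.005765 (det = 850).
Steepest decrease is along −∇f = (-0.0005882 E, +0.005765 N) → north.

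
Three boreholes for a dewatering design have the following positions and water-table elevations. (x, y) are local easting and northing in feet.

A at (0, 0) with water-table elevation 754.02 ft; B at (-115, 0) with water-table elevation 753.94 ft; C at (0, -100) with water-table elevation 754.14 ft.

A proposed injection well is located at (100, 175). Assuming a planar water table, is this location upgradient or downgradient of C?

downgradient

∂h/∂x = (753.94 − 754.02) / (-115 − 0) = +0.0006957
∂h/∂y = (754.14 − 754.02) / (-100 − 0) = -0.001200
Head at (100, 175) = 754.02 + (+0.0006957)·(100) + (-0.001200)·(175) = 753.88 ft.
That is lower than the 754.14 ft at C, so the point is downgradient.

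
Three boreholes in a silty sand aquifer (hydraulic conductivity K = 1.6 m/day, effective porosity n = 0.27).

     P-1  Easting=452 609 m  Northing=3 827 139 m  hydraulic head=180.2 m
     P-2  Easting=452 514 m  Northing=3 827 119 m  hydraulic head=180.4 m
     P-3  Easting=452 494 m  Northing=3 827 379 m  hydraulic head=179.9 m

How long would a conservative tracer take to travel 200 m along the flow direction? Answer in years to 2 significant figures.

Three-point gradient (reference P-1): Δ to P-2 = (-95, -20, +0.2), Δ to P-3 = (-115, 240, -0.3).
∂h/∂x = -0.001673, ∂h/∂y = -0.002052 (det = -25100).
|∇h| = √(-0.001673² + -0.002052²) = 0.002648
Seepage velocity v = K·i/n = 1.6 × 0.002648 / 0.27 = 0.01569 m/day.
t = 200 / 0.01569 = 1.275e+04 days = 34.9 years.

35 years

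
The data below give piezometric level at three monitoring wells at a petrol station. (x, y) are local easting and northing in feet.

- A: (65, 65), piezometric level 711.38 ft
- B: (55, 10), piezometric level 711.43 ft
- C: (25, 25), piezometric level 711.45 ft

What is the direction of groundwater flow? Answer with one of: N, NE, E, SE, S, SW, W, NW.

With h = a·x + b·y + c and A as origin, the differences give:
  (-10)·a + (-55)·b = +0.05
  (-40)·a + (-40)·b = +0.07
Eliminate b (×(-40) and ×(-55), subtract): -1800·a = 1.850 → a = ∂h/∂x = -0.001028
Back-substitute: b = ∂h/∂y = -0.0007222.
Flow = −∇h = (+0.001028 east, +0.0007222 north), which points northeast.

NE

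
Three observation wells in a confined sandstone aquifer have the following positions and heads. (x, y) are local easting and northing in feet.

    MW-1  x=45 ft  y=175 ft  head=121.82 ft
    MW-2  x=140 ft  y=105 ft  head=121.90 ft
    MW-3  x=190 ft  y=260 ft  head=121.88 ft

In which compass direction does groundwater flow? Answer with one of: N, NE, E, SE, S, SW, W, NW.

Taking MW-1 as reference: MW-2−MW-1 = (95, -70, +0.08); MW-3−MW-1 = (145, 85, +0.06).
Solve a·Δx + b·Δy = Δh: det = 95·85 − 145·(-70) = 18225.
∂h/∂x = [(+0.08)·85 − (+0.06)·(-70)] / 18225 = +0.0006036
∂h/∂y = [95·(+0.06) − 145·(+0.08)] / 18225 = -0.0003237
Flow = −∇h = (-0.0006036 east, +0.0003237 north), which points northwest.

NW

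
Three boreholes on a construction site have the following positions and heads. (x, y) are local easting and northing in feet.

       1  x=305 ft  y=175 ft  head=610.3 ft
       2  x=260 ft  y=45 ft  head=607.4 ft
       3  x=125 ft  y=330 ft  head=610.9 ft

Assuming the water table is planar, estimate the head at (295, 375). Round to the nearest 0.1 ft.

613.8 ft

Differences from 1: to 2 (Δx, Δy, Δh) = (-45, -130, -2.9); to 3 = (-180, 155, +0.6).
Solve a·Δx + b·Δy = Δh: det = (-45)·155 − (-180)·(-130) = -30375.
∂h/∂x = [(-2.9)·155 − (+0.6)·(-130)] / -30375 = +0.01223
∂h/∂y = [(-45)·(+0.6) − (-180)·(-2.9)] / -30375 = +0.01807
h(295, 375) = 610.3 + (+0.01223)·(-10) + (+0.01807)·(200) = 610.3 -0.122 +3.615 = 613.793 ft.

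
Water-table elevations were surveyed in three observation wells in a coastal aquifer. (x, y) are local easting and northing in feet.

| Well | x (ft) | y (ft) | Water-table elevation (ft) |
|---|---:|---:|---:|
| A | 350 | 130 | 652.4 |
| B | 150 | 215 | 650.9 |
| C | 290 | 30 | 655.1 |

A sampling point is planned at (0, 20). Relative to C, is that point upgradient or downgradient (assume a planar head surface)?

upgradient

Three-point gradient (reference A): Δ to B = (-200, 85, -1.5), Δ to C = (-60, -100, +2.7).
∂h/∂x = -0.003167, ∂h/∂y = -0.02510 (det = 25100).
Head at (0, 20) = 652.4 + (-0.003167)·(-350) + (-0.02510)·(-110) = 656.27 ft.
That is higher than the 655.1 ft at C, so the point is upgradient.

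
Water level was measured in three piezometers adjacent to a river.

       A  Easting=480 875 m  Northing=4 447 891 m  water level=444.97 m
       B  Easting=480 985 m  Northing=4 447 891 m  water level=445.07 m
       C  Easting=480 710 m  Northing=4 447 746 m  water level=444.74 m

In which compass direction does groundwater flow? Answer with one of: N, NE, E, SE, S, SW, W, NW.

SW

With h = a·x + b·y + c and A as origin, the differences give:
  110·a + 0·b = +0.10
  (-165)·a + (-145)·b = -0.23
Eliminate b (×(-145) and ×0, subtract): -15950·a = -14.500 → a = ∂h/∂x = +0.0009091
Back-substitute: b = ∂h/∂y = +0.0005517.
Flow = −∇h = (-0.0009091 east, -0.0005517 north), which points southwest.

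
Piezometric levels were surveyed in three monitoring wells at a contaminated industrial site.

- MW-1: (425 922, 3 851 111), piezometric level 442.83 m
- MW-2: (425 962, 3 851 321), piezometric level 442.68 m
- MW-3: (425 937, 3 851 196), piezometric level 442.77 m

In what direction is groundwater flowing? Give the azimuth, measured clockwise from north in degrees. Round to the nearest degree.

Differences from MW-1: to MW-2 (Δx, Δy, Δh) = (40, 210, -0.15); to MW-3 = (15, 85, -0.06).
Determinant of the coordinate differences = 40·85 − 15·210 = 250.
∂h/∂x = [(-0.15)·85 − (-0.06)·210] / 250 = -0.0006000
∂h/∂y = [40·(-0.06) − 15·(-0.15)] / 250 = -0.0006000
Flow direction (−∇h) has components (+0.0006000 E, +0.0006000 N).
Azimuth = atan2(E, N) = atan2(+0.0006000, +0.0006000) = 45.0° ≈ 045°.

045°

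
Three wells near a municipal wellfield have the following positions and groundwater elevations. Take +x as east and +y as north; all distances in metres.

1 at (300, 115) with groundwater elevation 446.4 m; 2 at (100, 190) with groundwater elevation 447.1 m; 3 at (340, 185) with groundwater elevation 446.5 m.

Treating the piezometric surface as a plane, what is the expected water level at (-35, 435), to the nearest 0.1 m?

Three-point gradient (reference 1): Δ to 2 = (-200, 75, +0.7), Δ to 3 = (40, 70, +0.1).
∂h/∂x = -0.002441, ∂h/∂y = +0.002824 (det = -17000).
h(-35, 435) = 446.4 + (-0.002441)·(-335) + (+0.002824)·(320) = 446.4 +0.818 +0.904 = 448.121 m.

448.1 m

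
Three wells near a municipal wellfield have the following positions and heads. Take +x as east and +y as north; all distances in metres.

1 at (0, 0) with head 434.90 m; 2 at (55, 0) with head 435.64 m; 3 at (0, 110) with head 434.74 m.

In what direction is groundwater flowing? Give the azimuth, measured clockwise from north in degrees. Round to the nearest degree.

∂h/∂x = (435.64 − 434.90) / (55 − 0) = +0.01345
∂h/∂y = (434.74 − 434.90) / (110 − 0) = -0.001455
Flow direction (−∇h) has components (-0.01345 E, +0.001455 N).
Azimuth = atan2(E, N) = atan2(-0.01345, +0.001455) = 276.2° ≈ 276°.

276°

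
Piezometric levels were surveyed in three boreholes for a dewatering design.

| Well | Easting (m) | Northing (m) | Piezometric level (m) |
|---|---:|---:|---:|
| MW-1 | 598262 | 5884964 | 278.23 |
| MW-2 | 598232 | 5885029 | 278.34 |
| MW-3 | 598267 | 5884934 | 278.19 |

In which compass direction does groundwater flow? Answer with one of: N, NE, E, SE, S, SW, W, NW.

SE

Taking MW-1 as reference: MW-2−MW-1 = (-30, 65, +0.11); MW-3−MW-1 = (5, -30, -0.04).
Determinant of the coordinate differences = (-30)·(-30) − 5·65 = 575.
∂h/∂x = [(+0.11)·(-30) − (-0.04)·65] / 575 = -0.001217
∂h/∂y = [(-30)·(-0.04) − 5·(+0.11)] / 575 = +0.001130
Flow = −∇h = (+0.001217 east, -0.001130 north), which points southeast.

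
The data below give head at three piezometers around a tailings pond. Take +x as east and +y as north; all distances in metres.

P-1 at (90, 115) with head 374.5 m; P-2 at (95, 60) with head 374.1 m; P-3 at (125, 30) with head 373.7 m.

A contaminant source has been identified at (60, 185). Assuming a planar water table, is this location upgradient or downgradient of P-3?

Three-point gradient (reference P-1): Δ to P-2 = (5, -55, -0.4), Δ to P-3 = (35, -85, -0.8).
∂h/∂x = -0.006667, ∂h/∂y = +0.006667 (det = 1500).
Head at (60, 185) = 374.5 + (-0.006667)·(-30) + (+0.006667)·(70) = 375.17 m.
That is higher than the 373.7 m at P-3, so the point is upgradient.

upgradient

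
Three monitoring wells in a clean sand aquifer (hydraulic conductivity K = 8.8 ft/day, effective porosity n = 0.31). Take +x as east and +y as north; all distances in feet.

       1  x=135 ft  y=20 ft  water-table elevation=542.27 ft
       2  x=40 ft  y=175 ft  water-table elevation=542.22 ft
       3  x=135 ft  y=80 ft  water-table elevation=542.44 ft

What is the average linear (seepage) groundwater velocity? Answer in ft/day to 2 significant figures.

Taking 1 as reference: 2−1 = (-95, 155, -0.05); 3−1 = (0, 60, +0.17).
Determinant of the coordinate differences = (-95)·60 − 0·155 = -5700.
∂h/∂x = [(-0.05)·60 − (+0.17)·155] / -5700 = +0.005149
∂h/∂y = [(-95)·(+0.17) − 0·(-0.05)] / -5700 = +0.002833
|∇h| = √(0.005149² + 0.002833²) = 0.005877
Seepage velocity v = K·i/n = 8.8 × 0.005877 / 0.31 = 0.1668 ft/day.

0.17 ft/day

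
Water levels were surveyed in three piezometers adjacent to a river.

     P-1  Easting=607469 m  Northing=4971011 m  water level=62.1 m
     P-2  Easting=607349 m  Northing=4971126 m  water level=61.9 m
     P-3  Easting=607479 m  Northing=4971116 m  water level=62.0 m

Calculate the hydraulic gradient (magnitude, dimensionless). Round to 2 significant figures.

With h = a·x + b·y + c and P-1 as origin, the differences give:
  (-120)·a + 115·b = -0.2
  10·a + 105·b = -0.1
Eliminate b (×105 and ×115, subtract): -13750·a = -9.50 → a = ∂h/∂x = +0.0006909
Back-substitute: b = ∂h/∂y = -0.001018.
|∇h| = √(0.0006909² + -0.001018²) = 0.00123

0.0012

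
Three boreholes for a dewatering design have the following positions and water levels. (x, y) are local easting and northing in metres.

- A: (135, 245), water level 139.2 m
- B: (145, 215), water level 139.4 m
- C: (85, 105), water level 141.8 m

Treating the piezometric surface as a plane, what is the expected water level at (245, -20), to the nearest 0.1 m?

Differences from A: to B (Δx, Δy, Δh) = (10, -30, +0.2); to C = (-50, -140, +2.6).
Solve a·Δx + b·Δy = Δh: det = 10·(-140) − (-50)·(-30) = -2900.
∂h/∂x = [(+0.2)·(-140) − (+2.6)·(-30)] / -2900 = -0.01724
∂h/∂y = [10·(+2.6) − (-50)·(+0.2)] / -2900 = -0.01241
h(245, -20) = 139.2 + (-0.01724)·(110) + (-0.01241)·(-265) = 139.2 -1.897 +3.290 = 140.593 m.

140.6 m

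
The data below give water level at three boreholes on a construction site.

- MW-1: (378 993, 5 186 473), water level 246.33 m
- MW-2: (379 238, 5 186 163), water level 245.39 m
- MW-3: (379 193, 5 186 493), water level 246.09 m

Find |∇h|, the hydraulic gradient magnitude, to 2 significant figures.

0.0024

Taking MW-1 as reference: MW-2−MW-1 = (245, -310, -0.94); MW-3−MW-1 = (200, 20, -0.24).
Determinant of the coordinate differences = 245·20 − 200·(-310) = 66900.
∂h/∂x = [(-0.94)·20 − (-0.24)·(-310)] / 66900 = -0.001393
∂h/∂y = [245·(-0.24) − 200·(-0.94)] / 66900 = +0.001931
|∇h| = √(-0.001393² + 0.001931²) = 0.002381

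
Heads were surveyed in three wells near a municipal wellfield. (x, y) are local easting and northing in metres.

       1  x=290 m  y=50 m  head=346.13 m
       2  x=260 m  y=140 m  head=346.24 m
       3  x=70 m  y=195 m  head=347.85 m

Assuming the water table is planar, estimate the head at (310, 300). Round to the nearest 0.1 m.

345.5 m

Differences from 1: to 2 (Δx, Δy, Δh) = (-30, 90, +0.11); to 3 = (-220, 145, +1.72).
Determinant of the coordinate differences = (-30)·145 − (-220)·90 = 15450.
∂h/∂x = [(+0.11)·145 − (+1.72)·90] / 15450 = -0.008987
∂h/∂y = [(-30)·(+1.72) − (-220)·(+0.11)] / 15450 = -0.001773
h(310, 300) = 346.13 + (-0.008987)·(20) + (-0.001773)·(250) = 346.13 -0.180 -0.443 = 345.507 m.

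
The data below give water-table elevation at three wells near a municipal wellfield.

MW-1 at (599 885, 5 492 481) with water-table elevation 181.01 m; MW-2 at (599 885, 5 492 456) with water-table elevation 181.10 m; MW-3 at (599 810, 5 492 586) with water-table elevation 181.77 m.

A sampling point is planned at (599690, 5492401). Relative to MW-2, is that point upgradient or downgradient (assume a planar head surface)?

upgradient

With h = a·x + b·y + c and MW-1 as origin, the differences give:
  0·a + (-25)·b = +0.09
  (-75)·a + 105·b = +0.76
Eliminate b (×105 and ×(-25), subtract): -1875·a = 28.450 → a = ∂h/∂x = -0.01517
Back-substitute: b = ∂h/∂y = -0.003600.
Head at (599690, 5492401) = 181.01 + (-0.01517)·(-195) + (-0.003600)·(-80) = 184.26 m.
That is higher than the 181.10 m at MW-2, so the point is upgradient.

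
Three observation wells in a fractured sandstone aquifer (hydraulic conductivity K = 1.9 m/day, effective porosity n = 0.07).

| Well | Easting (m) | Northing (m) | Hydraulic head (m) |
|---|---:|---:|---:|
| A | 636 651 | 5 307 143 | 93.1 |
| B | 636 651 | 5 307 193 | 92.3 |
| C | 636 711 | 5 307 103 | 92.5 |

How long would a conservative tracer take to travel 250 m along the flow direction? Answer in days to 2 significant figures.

350 days

With h = a·x + b·y + c and A as origin, the differences give:
  0·a + 50·b = -0.8
  60·a + (-40)·b = -0.6
Eliminate b (×(-40) and ×50, subtract): -3000·a = 62.00 → a = ∂h/∂x = -0.02067
Back-substitute: b = ∂h/∂y = -0.01600.
|∇h| = √(-0.02067² + -0.01600²) = 0.02614
Seepage velocity v = K·i/n = 1.9 × 0.02614 / 0.07 = 0.7095 m/day.
t = 250 / 0.7095 = 352.4 days.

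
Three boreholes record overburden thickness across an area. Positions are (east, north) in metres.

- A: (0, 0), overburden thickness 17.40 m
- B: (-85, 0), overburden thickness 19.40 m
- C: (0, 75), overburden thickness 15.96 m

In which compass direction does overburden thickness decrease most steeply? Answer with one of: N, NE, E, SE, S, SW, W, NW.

∂d/∂x = (19.40 − 17.40) / (-85 − 0) = -0.02353
∂d/∂y = (15.96 − 17.40) / (75 − 0) = -0.01920
Steepest decrease is along −∇f = (+0.02353 E, +0.01920 N) → northeast.

NE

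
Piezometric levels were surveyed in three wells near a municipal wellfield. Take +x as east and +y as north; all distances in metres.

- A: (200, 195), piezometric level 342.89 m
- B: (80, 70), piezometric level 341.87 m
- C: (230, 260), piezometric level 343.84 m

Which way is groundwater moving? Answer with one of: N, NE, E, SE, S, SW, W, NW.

Differences from A: to B (Δx, Δy, Δh) = (-120, -125, -1.02); to C = (30, 65, +0.95).
Determinant of the coordinate differences = (-120)·65 − 30·(-125) = -4050.
∂h/∂x = [(-1.02)·65 − (+0.95)·(-125)] / -4050 = -0.01295
∂h/∂y = [(-120)·(+0.95) − 30·(-1.02)] / -4050 = +0.02059
Flow = −∇h = (+0.01295 east, -0.02059 north), which points southeast.

SE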